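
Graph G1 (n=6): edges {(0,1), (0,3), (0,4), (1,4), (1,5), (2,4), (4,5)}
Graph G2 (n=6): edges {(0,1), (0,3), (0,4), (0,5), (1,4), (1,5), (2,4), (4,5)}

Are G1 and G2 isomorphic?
No, not isomorphic

The graphs are NOT isomorphic.

Counting edges: G1 has 7 edge(s); G2 has 8 edge(s).
Edge count is an isomorphism invariant (a bijection on vertices induces a bijection on edges), so differing edge counts rule out isomorphism.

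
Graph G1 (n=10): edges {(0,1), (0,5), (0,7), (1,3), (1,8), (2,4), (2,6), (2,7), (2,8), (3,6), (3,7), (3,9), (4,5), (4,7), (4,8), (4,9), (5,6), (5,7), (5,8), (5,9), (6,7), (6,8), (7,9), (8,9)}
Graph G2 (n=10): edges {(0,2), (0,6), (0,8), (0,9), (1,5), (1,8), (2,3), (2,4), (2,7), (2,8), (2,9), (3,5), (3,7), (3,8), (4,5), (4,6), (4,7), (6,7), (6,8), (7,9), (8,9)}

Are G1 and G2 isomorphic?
No, not isomorphic

The graphs are NOT isomorphic.

Degrees in G1: deg(0)=3, deg(1)=3, deg(2)=4, deg(3)=4, deg(4)=5, deg(5)=6, deg(6)=5, deg(7)=7, deg(8)=6, deg(9)=5.
Sorted degree sequence of G1: [7, 6, 6, 5, 5, 5, 4, 4, 3, 3].
Degrees in G2: deg(0)=4, deg(1)=2, deg(2)=6, deg(3)=4, deg(4)=4, deg(5)=3, deg(6)=4, deg(7)=5, deg(8)=6, deg(9)=4.
Sorted degree sequence of G2: [6, 6, 5, 4, 4, 4, 4, 4, 3, 2].
The (sorted) degree sequence is an isomorphism invariant, so since G1 and G2 have different degree sequences they cannot be isomorphic.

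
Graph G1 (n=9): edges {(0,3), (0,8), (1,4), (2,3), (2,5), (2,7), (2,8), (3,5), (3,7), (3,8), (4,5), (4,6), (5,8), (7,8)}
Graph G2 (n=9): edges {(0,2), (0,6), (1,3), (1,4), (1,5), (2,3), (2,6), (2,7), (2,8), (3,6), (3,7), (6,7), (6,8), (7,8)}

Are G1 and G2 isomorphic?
Yes, isomorphic

The graphs are isomorphic.
One valid mapping φ: V(G1) → V(G2): 0→0, 1→4, 2→7, 3→2, 4→1, 5→3, 6→5, 7→8, 8→6

Verify φ preserves adjacency — for each edge of G1, its image is an edge of G2:
  (0,3) → (φ(0),φ(3)) = (0,2) ∈ E(G2) ✓
  (0,8) → (φ(0),φ(8)) = (0,6) ∈ E(G2) ✓
  (1,4) → (φ(1),φ(4)) = (1,4) ∈ E(G2) ✓
  (2,3) → (φ(2),φ(3)) = (2,7) ∈ E(G2) ✓
  (2,5) → (φ(2),φ(5)) = (3,7) ∈ E(G2) ✓
  (2,7) → (φ(2),φ(7)) = (7,8) ∈ E(G2) ✓
  (2,8) → (φ(2),φ(8)) = (6,7) ∈ E(G2) ✓
  (3,5) → (φ(3),φ(5)) = (2,3) ∈ E(G2) ✓
  (3,7) → (φ(3),φ(7)) = (2,8) ∈ E(G2) ✓
  (3,8) → (φ(3),φ(8)) = (2,6) ∈ E(G2) ✓
  (4,5) → (φ(4),φ(5)) = (1,3) ∈ E(G2) ✓
  (4,6) → (φ(4),φ(6)) = (1,5) ∈ E(G2) ✓
  (5,8) → (φ(5),φ(8)) = (3,6) ∈ E(G2) ✓
  (7,8) → (φ(7),φ(8)) = (6,8) ∈ E(G2) ✓
All 14 edges of G1 map to edges of G2, and |E(G1)| = |E(G2)| = 14, so φ is a bijection on edges as well as vertices. Hence G1 ≅ G2.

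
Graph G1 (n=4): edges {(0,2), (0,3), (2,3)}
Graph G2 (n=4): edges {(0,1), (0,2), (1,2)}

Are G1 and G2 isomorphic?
Yes, isomorphic

The graphs are isomorphic.
One valid mapping φ: V(G1) → V(G2): 0→1, 1→3, 2→2, 3→0

Verify φ preserves adjacency — for each edge of G1, its image is an edge of G2:
  (0,2) → (φ(0),φ(2)) = (1,2) ∈ E(G2) ✓
  (0,3) → (φ(0),φ(3)) = (0,1) ∈ E(G2) ✓
  (2,3) → (φ(2),φ(3)) = (0,2) ∈ E(G2) ✓
All 3 edges of G1 map to edges of G2, and |E(G1)| = |E(G2)| = 3, so φ is a bijection on edges as well as vertices. Hence G1 ≅ G2.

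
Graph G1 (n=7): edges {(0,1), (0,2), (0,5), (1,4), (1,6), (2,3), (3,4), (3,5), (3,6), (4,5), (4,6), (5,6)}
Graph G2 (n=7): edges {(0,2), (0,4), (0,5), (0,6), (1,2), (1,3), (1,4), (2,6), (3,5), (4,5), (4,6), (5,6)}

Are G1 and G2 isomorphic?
Yes, isomorphic

The graphs are isomorphic.
One valid mapping φ: V(G1) → V(G2): 0→1, 1→2, 2→3, 3→5, 4→6, 5→4, 6→0

Verify φ preserves adjacency — for each edge of G1, its image is an edge of G2:
  (0,1) → (φ(0),φ(1)) = (1,2) ∈ E(G2) ✓
  (0,2) → (φ(0),φ(2)) = (1,3) ∈ E(G2) ✓
  (0,5) → (φ(0),φ(5)) = (1,4) ∈ E(G2) ✓
  (1,4) → (φ(1),φ(4)) = (2,6) ∈ E(G2) ✓
  (1,6) → (φ(1),φ(6)) = (0,2) ∈ E(G2) ✓
  (2,3) → (φ(2),φ(3)) = (3,5) ∈ E(G2) ✓
  (3,4) → (φ(3),φ(4)) = (5,6) ∈ E(G2) ✓
  (3,5) → (φ(3),φ(5)) = (4,5) ∈ E(G2) ✓
  (3,6) → (φ(3),φ(6)) = (0,5) ∈ E(G2) ✓
  (4,5) → (φ(4),φ(5)) = (4,6) ∈ E(G2) ✓
  (4,6) → (φ(4),φ(6)) = (0,6) ∈ E(G2) ✓
  (5,6) → (φ(5),φ(6)) = (0,4) ∈ E(G2) ✓
All 12 edges of G1 map to edges of G2, and |E(G1)| = |E(G2)| = 12, so φ is a bijection on edges as well as vertices. Hence G1 ≅ G2.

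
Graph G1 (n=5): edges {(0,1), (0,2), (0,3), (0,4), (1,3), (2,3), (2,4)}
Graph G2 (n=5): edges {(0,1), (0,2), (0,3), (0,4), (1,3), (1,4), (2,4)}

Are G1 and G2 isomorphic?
Yes, isomorphic

The graphs are isomorphic.
One valid mapping φ: V(G1) → V(G2): 0→0, 1→2, 2→1, 3→4, 4→3

Verify φ preserves adjacency — for each edge of G1, its image is an edge of G2:
  (0,1) → (φ(0),φ(1)) = (0,2) ∈ E(G2) ✓
  (0,2) → (φ(0),φ(2)) = (0,1) ∈ E(G2) ✓
  (0,3) → (φ(0),φ(3)) = (0,4) ∈ E(G2) ✓
  (0,4) → (φ(0),φ(4)) = (0,3) ∈ E(G2) ✓
  (1,3) → (φ(1),φ(3)) = (2,4) ∈ E(G2) ✓
  (2,3) → (φ(2),φ(3)) = (1,4) ∈ E(G2) ✓
  (2,4) → (φ(2),φ(4)) = (1,3) ∈ E(G2) ✓
All 7 edges of G1 map to edges of G2, and |E(G1)| = |E(G2)| = 7, so φ is a bijection on edges as well as vertices. Hence G1 ≅ G2.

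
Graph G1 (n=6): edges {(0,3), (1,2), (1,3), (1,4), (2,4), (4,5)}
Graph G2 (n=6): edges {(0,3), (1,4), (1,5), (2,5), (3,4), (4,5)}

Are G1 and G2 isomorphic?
Yes, isomorphic

The graphs are isomorphic.
One valid mapping φ: V(G1) → V(G2): 0→0, 1→4, 2→1, 3→3, 4→5, 5→2

Verify φ preserves adjacency — for each edge of G1, its image is an edge of G2:
  (0,3) → (φ(0),φ(3)) = (0,3) ∈ E(G2) ✓
  (1,2) → (φ(1),φ(2)) = (1,4) ∈ E(G2) ✓
  (1,3) → (φ(1),φ(3)) = (3,4) ∈ E(G2) ✓
  (1,4) → (φ(1),φ(4)) = (4,5) ∈ E(G2) ✓
  (2,4) → (φ(2),φ(4)) = (1,5) ∈ E(G2) ✓
  (4,5) → (φ(4),φ(5)) = (2,5) ∈ E(G2) ✓
All 6 edges of G1 map to edges of G2, and |E(G1)| = |E(G2)| = 6, so φ is a bijection on edges as well as vertices. Hence G1 ≅ G2.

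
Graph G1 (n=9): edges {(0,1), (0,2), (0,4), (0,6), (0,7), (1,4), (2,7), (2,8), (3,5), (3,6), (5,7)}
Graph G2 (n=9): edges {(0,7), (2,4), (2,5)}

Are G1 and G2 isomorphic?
No, not isomorphic

The graphs are NOT isomorphic.

Connected components of G1: 1 component(s) with vertex sets [[0, 1, 2, 3, 4, 5, 6, 7, 8]], sizes [9].
Connected components of G2: 6 component(s) with vertex sets [[1], [3], [6], [8], [0, 7], [2, 4, 5]], sizes [1, 1, 1, 1, 2, 3].
The number of connected components (and the multiset of component sizes) is an isomorphism invariant — an isomorphism maps each component of G1 bijectively onto a component of G2. Since G1 has 1 component(s) and G2 has 6, they cannot be isomorphic.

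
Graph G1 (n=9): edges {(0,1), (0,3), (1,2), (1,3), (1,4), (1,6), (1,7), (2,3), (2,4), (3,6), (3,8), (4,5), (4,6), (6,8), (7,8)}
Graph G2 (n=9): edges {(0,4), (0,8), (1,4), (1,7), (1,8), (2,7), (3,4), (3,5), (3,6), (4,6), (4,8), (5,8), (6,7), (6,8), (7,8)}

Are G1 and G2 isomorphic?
Yes, isomorphic

The graphs are isomorphic.
One valid mapping φ: V(G1) → V(G2): 0→0, 1→8, 2→1, 3→4, 4→7, 5→2, 6→6, 7→5, 8→3

Verify φ preserves adjacency — for each edge of G1, its image is an edge of G2:
  (0,1) → (φ(0),φ(1)) = (0,8) ∈ E(G2) ✓
  (0,3) → (φ(0),φ(3)) = (0,4) ∈ E(G2) ✓
  (1,2) → (φ(1),φ(2)) = (1,8) ∈ E(G2) ✓
  (1,3) → (φ(1),φ(3)) = (4,8) ∈ E(G2) ✓
  (1,4) → (φ(1),φ(4)) = (7,8) ∈ E(G2) ✓
  (1,6) → (φ(1),φ(6)) = (6,8) ∈ E(G2) ✓
  (1,7) → (φ(1),φ(7)) = (5,8) ∈ E(G2) ✓
  (2,3) → (φ(2),φ(3)) = (1,4) ∈ E(G2) ✓
  (2,4) → (φ(2),φ(4)) = (1,7) ∈ E(G2) ✓
  (3,6) → (φ(3),φ(6)) = (4,6) ∈ E(G2) ✓
  (3,8) → (φ(3),φ(8)) = (3,4) ∈ E(G2) ✓
  (4,5) → (φ(4),φ(5)) = (2,7) ∈ E(G2) ✓
  (4,6) → (φ(4),φ(6)) = (6,7) ∈ E(G2) ✓
  (6,8) → (φ(6),φ(8)) = (3,6) ∈ E(G2) ✓
  (7,8) → (φ(7),φ(8)) = (3,5) ∈ E(G2) ✓
All 15 edges of G1 map to edges of G2, and |E(G1)| = |E(G2)| = 15, so φ is a bijection on edges as well as vertices. Hence G1 ≅ G2.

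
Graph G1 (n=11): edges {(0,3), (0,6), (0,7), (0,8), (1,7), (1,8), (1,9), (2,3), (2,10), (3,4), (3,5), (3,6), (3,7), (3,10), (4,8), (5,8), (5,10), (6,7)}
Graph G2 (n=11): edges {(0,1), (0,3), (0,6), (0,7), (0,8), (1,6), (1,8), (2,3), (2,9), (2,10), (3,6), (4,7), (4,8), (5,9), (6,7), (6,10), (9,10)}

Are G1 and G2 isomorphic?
No, not isomorphic

The graphs are NOT isomorphic.

Degrees in G1: deg(0)=4, deg(1)=3, deg(2)=2, deg(3)=7, deg(4)=2, deg(5)=3, deg(6)=3, deg(7)=4, deg(8)=4, deg(9)=1, deg(10)=3.
Sorted degree sequence of G1: [7, 4, 4, 4, 3, 3, 3, 3, 2, 2, 1].
Degrees in G2: deg(0)=5, deg(1)=3, deg(2)=3, deg(3)=3, deg(4)=2, deg(5)=1, deg(6)=5, deg(7)=3, deg(8)=3, deg(9)=3, deg(10)=3.
Sorted degree sequence of G2: [5, 5, 3, 3, 3, 3, 3, 3, 3, 2, 1].
The (sorted) degree sequence is an isomorphism invariant, so since G1 and G2 have different degree sequences they cannot be isomorphic.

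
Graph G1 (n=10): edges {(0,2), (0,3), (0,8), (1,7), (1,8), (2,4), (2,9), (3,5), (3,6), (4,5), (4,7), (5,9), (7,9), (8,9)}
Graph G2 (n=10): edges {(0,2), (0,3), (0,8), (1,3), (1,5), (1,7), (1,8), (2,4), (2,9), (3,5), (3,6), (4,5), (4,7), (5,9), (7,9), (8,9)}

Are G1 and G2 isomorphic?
No, not isomorphic

The graphs are NOT isomorphic.

Counting edges: G1 has 14 edge(s); G2 has 16 edge(s).
Edge count is an isomorphism invariant (a bijection on vertices induces a bijection on edges), so differing edge counts rule out isomorphism.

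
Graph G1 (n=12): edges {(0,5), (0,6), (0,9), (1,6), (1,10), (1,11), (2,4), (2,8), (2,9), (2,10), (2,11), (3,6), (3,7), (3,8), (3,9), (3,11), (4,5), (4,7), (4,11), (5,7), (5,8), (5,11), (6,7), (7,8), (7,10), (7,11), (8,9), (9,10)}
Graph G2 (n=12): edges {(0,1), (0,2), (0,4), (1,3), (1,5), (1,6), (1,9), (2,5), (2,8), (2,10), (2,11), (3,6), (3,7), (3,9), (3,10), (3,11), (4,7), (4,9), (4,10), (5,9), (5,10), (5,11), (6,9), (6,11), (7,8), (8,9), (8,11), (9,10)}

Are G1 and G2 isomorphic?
Yes, isomorphic

The graphs are isomorphic.
One valid mapping φ: V(G1) → V(G2): 0→0, 1→7, 2→11, 3→10, 4→6, 5→1, 6→4, 7→9, 8→5, 9→2, 10→8, 11→3

Verify φ preserves adjacency — for each edge of G1, its image is an edge of G2:
  (0,5) → (φ(0),φ(5)) = (0,1) ∈ E(G2) ✓
  (0,6) → (φ(0),φ(6)) = (0,4) ∈ E(G2) ✓
  (0,9) → (φ(0),φ(9)) = (0,2) ∈ E(G2) ✓
  (1,6) → (φ(1),φ(6)) = (4,7) ∈ E(G2) ✓
  (1,10) → (φ(1),φ(10)) = (7,8) ∈ E(G2) ✓
  (1,11) → (φ(1),φ(11)) = (3,7) ∈ E(G2) ✓
  (2,4) → (φ(2),φ(4)) = (6,11) ∈ E(G2) ✓
  (2,8) → (φ(2),φ(8)) = (5,11) ∈ E(G2) ✓
  (2,9) → (φ(2),φ(9)) = (2,11) ∈ E(G2) ✓
  (2,10) → (φ(2),φ(10)) = (8,11) ∈ E(G2) ✓
  (2,11) → (φ(2),φ(11)) = (3,11) ∈ E(G2) ✓
  (3,6) → (φ(3),φ(6)) = (4,10) ∈ E(G2) ✓
  (3,7) → (φ(3),φ(7)) = (9,10) ∈ E(G2) ✓
  (3,8) → (φ(3),φ(8)) = (5,10) ∈ E(G2) ✓
  (3,9) → (φ(3),φ(9)) = (2,10) ∈ E(G2) ✓
  (3,11) → (φ(3),φ(11)) = (3,10) ∈ E(G2) ✓
  (4,5) → (φ(4),φ(5)) = (1,6) ∈ E(G2) ✓
  (4,7) → (φ(4),φ(7)) = (6,9) ∈ E(G2) ✓
  (4,11) → (φ(4),φ(11)) = (3,6) ∈ E(G2) ✓
  (5,7) → (φ(5),φ(7)) = (1,9) ∈ E(G2) ✓
  (5,8) → (φ(5),φ(8)) = (1,5) ∈ E(G2) ✓
  (5,11) → (φ(5),φ(11)) = (1,3) ∈ E(G2) ✓
  (6,7) → (φ(6),φ(7)) = (4,9) ∈ E(G2) ✓
  (7,8) → (φ(7),φ(8)) = (5,9) ∈ E(G2) ✓
  (7,10) → (φ(7),φ(10)) = (8,9) ∈ E(G2) ✓
  (7,11) → (φ(7),φ(11)) = (3,9) ∈ E(G2) ✓
  (8,9) → (φ(8),φ(9)) = (2,5) ∈ E(G2) ✓
  (9,10) → (φ(9),φ(10)) = (2,8) ∈ E(G2) ✓
All 28 edges of G1 map to edges of G2, and |E(G1)| = |E(G2)| = 28, so φ is a bijection on edges as well as vertices. Hence G1 ≅ G2.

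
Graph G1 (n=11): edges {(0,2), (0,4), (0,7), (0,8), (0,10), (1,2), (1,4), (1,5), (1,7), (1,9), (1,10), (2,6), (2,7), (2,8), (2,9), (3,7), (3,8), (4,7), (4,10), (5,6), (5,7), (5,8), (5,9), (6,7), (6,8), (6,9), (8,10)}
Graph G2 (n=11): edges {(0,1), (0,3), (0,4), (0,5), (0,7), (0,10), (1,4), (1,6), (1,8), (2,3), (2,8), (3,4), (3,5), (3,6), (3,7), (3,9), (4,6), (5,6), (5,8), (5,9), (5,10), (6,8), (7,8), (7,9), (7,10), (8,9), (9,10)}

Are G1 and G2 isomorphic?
Yes, isomorphic

The graphs are isomorphic.
One valid mapping φ: V(G1) → V(G2): 0→6, 1→0, 2→5, 3→2, 4→4, 5→7, 6→9, 7→3, 8→8, 9→10, 10→1

Verify φ preserves adjacency — for each edge of G1, its image is an edge of G2:
  (0,2) → (φ(0),φ(2)) = (5,6) ∈ E(G2) ✓
  (0,4) → (φ(0),φ(4)) = (4,6) ∈ E(G2) ✓
  (0,7) → (φ(0),φ(7)) = (3,6) ∈ E(G2) ✓
  (0,8) → (φ(0),φ(8)) = (6,8) ∈ E(G2) ✓
  (0,10) → (φ(0),φ(10)) = (1,6) ∈ E(G2) ✓
  (1,2) → (φ(1),φ(2)) = (0,5) ∈ E(G2) ✓
  (1,4) → (φ(1),φ(4)) = (0,4) ∈ E(G2) ✓
  (1,5) → (φ(1),φ(5)) = (0,7) ∈ E(G2) ✓
  (1,7) → (φ(1),φ(7)) = (0,3) ∈ E(G2) ✓
  (1,9) → (φ(1),φ(9)) = (0,10) ∈ E(G2) ✓
  (1,10) → (φ(1),φ(10)) = (0,1) ∈ E(G2) ✓
  (2,6) → (φ(2),φ(6)) = (5,9) ∈ E(G2) ✓
  (2,7) → (φ(2),φ(7)) = (3,5) ∈ E(G2) ✓
  (2,8) → (φ(2),φ(8)) = (5,8) ∈ E(G2) ✓
  (2,9) → (φ(2),φ(9)) = (5,10) ∈ E(G2) ✓
  (3,7) → (φ(3),φ(7)) = (2,3) ∈ E(G2) ✓
  (3,8) → (φ(3),φ(8)) = (2,8) ∈ E(G2) ✓
  (4,7) → (φ(4),φ(7)) = (3,4) ∈ E(G2) ✓
  (4,10) → (φ(4),φ(10)) = (1,4) ∈ E(G2) ✓
  (5,6) → (φ(5),φ(6)) = (7,9) ∈ E(G2) ✓
  (5,7) → (φ(5),φ(7)) = (3,7) ∈ E(G2) ✓
  (5,8) → (φ(5),φ(8)) = (7,8) ∈ E(G2) ✓
  (5,9) → (φ(5),φ(9)) = (7,10) ∈ E(G2) ✓
  (6,7) → (φ(6),φ(7)) = (3,9) ∈ E(G2) ✓
  (6,8) → (φ(6),φ(8)) = (8,9) ∈ E(G2) ✓
  (6,9) → (φ(6),φ(9)) = (9,10) ∈ E(G2) ✓
  (8,10) → (φ(8),φ(10)) = (1,8) ∈ E(G2) ✓
All 27 edges of G1 map to edges of G2, and |E(G1)| = |E(G2)| = 27, so φ is a bijection on edges as well as vertices. Hence G1 ≅ G2.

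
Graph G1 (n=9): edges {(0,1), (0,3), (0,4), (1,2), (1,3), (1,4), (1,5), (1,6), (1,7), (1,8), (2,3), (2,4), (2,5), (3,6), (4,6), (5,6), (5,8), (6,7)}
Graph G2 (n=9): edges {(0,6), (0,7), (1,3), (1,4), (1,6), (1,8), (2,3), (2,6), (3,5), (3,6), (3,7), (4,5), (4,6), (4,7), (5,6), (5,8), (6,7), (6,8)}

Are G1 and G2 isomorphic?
Yes, isomorphic

The graphs are isomorphic.
One valid mapping φ: V(G1) → V(G2): 0→8, 1→6, 2→4, 3→1, 4→5, 5→7, 6→3, 7→2, 8→0

Verify φ preserves adjacency — for each edge of G1, its image is an edge of G2:
  (0,1) → (φ(0),φ(1)) = (6,8) ∈ E(G2) ✓
  (0,3) → (φ(0),φ(3)) = (1,8) ∈ E(G2) ✓
  (0,4) → (φ(0),φ(4)) = (5,8) ∈ E(G2) ✓
  (1,2) → (φ(1),φ(2)) = (4,6) ∈ E(G2) ✓
  (1,3) → (φ(1),φ(3)) = (1,6) ∈ E(G2) ✓
  (1,4) → (φ(1),φ(4)) = (5,6) ∈ E(G2) ✓
  (1,5) → (φ(1),φ(5)) = (6,7) ∈ E(G2) ✓
  (1,6) → (φ(1),φ(6)) = (3,6) ∈ E(G2) ✓
  (1,7) → (φ(1),φ(7)) = (2,6) ∈ E(G2) ✓
  (1,8) → (φ(1),φ(8)) = (0,6) ∈ E(G2) ✓
  (2,3) → (φ(2),φ(3)) = (1,4) ∈ E(G2) ✓
  (2,4) → (φ(2),φ(4)) = (4,5) ∈ E(G2) ✓
  (2,5) → (φ(2),φ(5)) = (4,7) ∈ E(G2) ✓
  (3,6) → (φ(3),φ(6)) = (1,3) ∈ E(G2) ✓
  (4,6) → (φ(4),φ(6)) = (3,5) ∈ E(G2) ✓
  (5,6) → (φ(5),φ(6)) = (3,7) ∈ E(G2) ✓
  (5,8) → (φ(5),φ(8)) = (0,7) ∈ E(G2) ✓
  (6,7) → (φ(6),φ(7)) = (2,3) ∈ E(G2) ✓
All 18 edges of G1 map to edges of G2, and |E(G1)| = |E(G2)| = 18, so φ is a bijection on edges as well as vertices. Hence G1 ≅ G2.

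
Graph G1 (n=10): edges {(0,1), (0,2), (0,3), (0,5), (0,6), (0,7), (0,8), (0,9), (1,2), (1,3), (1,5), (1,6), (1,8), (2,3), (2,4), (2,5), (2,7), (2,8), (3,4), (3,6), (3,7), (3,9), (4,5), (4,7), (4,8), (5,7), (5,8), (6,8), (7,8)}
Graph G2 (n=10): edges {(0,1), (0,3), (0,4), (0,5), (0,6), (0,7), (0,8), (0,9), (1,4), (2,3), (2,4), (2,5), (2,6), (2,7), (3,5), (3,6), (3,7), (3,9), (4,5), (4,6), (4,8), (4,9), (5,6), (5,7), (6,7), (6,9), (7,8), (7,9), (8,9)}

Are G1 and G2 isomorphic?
Yes, isomorphic

The graphs are isomorphic.
One valid mapping φ: V(G1) → V(G2): 0→0, 1→9, 2→6, 3→4, 4→2, 5→3, 6→8, 7→5, 8→7, 9→1

Verify φ preserves adjacency — for each edge of G1, its image is an edge of G2:
  (0,1) → (φ(0),φ(1)) = (0,9) ∈ E(G2) ✓
  (0,2) → (φ(0),φ(2)) = (0,6) ∈ E(G2) ✓
  (0,3) → (φ(0),φ(3)) = (0,4) ∈ E(G2) ✓
  (0,5) → (φ(0),φ(5)) = (0,3) ∈ E(G2) ✓
  (0,6) → (φ(0),φ(6)) = (0,8) ∈ E(G2) ✓
  (0,7) → (φ(0),φ(7)) = (0,5) ∈ E(G2) ✓
  (0,8) → (φ(0),φ(8)) = (0,7) ∈ E(G2) ✓
  (0,9) → (φ(0),φ(9)) = (0,1) ∈ E(G2) ✓
  (1,2) → (φ(1),φ(2)) = (6,9) ∈ E(G2) ✓
  (1,3) → (φ(1),φ(3)) = (4,9) ∈ E(G2) ✓
  (1,5) → (φ(1),φ(5)) = (3,9) ∈ E(G2) ✓
  (1,6) → (φ(1),φ(6)) = (8,9) ∈ E(G2) ✓
  (1,8) → (φ(1),φ(8)) = (7,9) ∈ E(G2) ✓
  (2,3) → (φ(2),φ(3)) = (4,6) ∈ E(G2) ✓
  (2,4) → (φ(2),φ(4)) = (2,6) ∈ E(G2) ✓
  (2,5) → (φ(2),φ(5)) = (3,6) ∈ E(G2) ✓
  (2,7) → (φ(2),φ(7)) = (5,6) ∈ E(G2) ✓
  (2,8) → (φ(2),φ(8)) = (6,7) ∈ E(G2) ✓
  (3,4) → (φ(3),φ(4)) = (2,4) ∈ E(G2) ✓
  (3,6) → (φ(3),φ(6)) = (4,8) ∈ E(G2) ✓
  (3,7) → (φ(3),φ(7)) = (4,5) ∈ E(G2) ✓
  (3,9) → (φ(3),φ(9)) = (1,4) ∈ E(G2) ✓
  (4,5) → (φ(4),φ(5)) = (2,3) ∈ E(G2) ✓
  (4,7) → (φ(4),φ(7)) = (2,5) ∈ E(G2) ✓
  (4,8) → (φ(4),φ(8)) = (2,7) ∈ E(G2) ✓
  (5,7) → (φ(5),φ(7)) = (3,5) ∈ E(G2) ✓
  (5,8) → (φ(5),φ(8)) = (3,7) ∈ E(G2) ✓
  (6,8) → (φ(6),φ(8)) = (7,8) ∈ E(G2) ✓
  (7,8) → (φ(7),φ(8)) = (5,7) ∈ E(G2) ✓
All 29 edges of G1 map to edges of G2, and |E(G1)| = |E(G2)| = 29, so φ is a bijection on edges as well as vertices. Hence G1 ≅ G2.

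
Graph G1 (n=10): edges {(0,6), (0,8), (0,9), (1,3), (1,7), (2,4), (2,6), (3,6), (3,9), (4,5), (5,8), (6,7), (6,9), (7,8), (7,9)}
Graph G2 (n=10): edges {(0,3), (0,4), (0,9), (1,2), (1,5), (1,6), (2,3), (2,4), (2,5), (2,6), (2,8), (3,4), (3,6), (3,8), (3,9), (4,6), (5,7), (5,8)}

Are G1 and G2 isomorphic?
No, not isomorphic

The graphs are NOT isomorphic.

Degrees in G1: deg(0)=3, deg(1)=2, deg(2)=2, deg(3)=3, deg(4)=2, deg(5)=2, deg(6)=5, deg(7)=4, deg(8)=3, deg(9)=4.
Sorted degree sequence of G1: [5, 4, 4, 3, 3, 3, 2, 2, 2, 2].
Degrees in G2: deg(0)=3, deg(1)=3, deg(2)=6, deg(3)=6, deg(4)=4, deg(5)=4, deg(6)=4, deg(7)=1, deg(8)=3, deg(9)=2.
Sorted degree sequence of G2: [6, 6, 4, 4, 4, 3, 3, 3, 2, 1].
The (sorted) degree sequence is an isomorphism invariant, so since G1 and G2 have different degree sequences they cannot be isomorphic.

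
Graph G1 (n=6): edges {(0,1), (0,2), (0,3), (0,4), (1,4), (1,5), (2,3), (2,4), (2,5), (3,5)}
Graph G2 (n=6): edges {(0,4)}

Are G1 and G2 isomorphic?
No, not isomorphic

The graphs are NOT isomorphic.

Connected components of G1: 1 component(s) with vertex sets [[0, 1, 2, 3, 4, 5]], sizes [6].
Connected components of G2: 5 component(s) with vertex sets [[1], [2], [3], [5], [0, 4]], sizes [1, 1, 1, 1, 2].
The number of connected components (and the multiset of component sizes) is an isomorphism invariant — an isomorphism maps each component of G1 bijectively onto a component of G2. Since G1 has 1 component(s) and G2 has 5, they cannot be isomorphic.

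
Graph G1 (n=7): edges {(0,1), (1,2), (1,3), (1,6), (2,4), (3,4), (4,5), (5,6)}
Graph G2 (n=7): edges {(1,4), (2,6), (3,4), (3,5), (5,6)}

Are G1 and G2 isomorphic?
No, not isomorphic

The graphs are NOT isomorphic.

Connected components of G1: 1 component(s) with vertex sets [[0, 1, 2, 3, 4, 5, 6]], sizes [7].
Connected components of G2: 2 component(s) with vertex sets [[0], [1, 2, 3, 4, 5, 6]], sizes [1, 6].
The number of connected components (and the multiset of component sizes) is an isomorphism invariant — an isomorphism maps each component of G1 bijectively onto a component of G2. Since G1 has 1 component(s) and G2 has 2, they cannot be isomorphic.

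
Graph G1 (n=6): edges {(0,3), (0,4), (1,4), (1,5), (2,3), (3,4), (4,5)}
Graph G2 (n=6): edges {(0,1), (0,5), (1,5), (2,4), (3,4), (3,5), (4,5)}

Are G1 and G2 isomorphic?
Yes, isomorphic

The graphs are isomorphic.
One valid mapping φ: V(G1) → V(G2): 0→3, 1→0, 2→2, 3→4, 4→5, 5→1

Verify φ preserves adjacency — for each edge of G1, its image is an edge of G2:
  (0,3) → (φ(0),φ(3)) = (3,4) ∈ E(G2) ✓
  (0,4) → (φ(0),φ(4)) = (3,5) ∈ E(G2) ✓
  (1,4) → (φ(1),φ(4)) = (0,5) ∈ E(G2) ✓
  (1,5) → (φ(1),φ(5)) = (0,1) ∈ E(G2) ✓
  (2,3) → (φ(2),φ(3)) = (2,4) ∈ E(G2) ✓
  (3,4) → (φ(3),φ(4)) = (4,5) ∈ E(G2) ✓
  (4,5) → (φ(4),φ(5)) = (1,5) ∈ E(G2) ✓
All 7 edges of G1 map to edges of G2, and |E(G1)| = |E(G2)| = 7, so φ is a bijection on edges as well as vertices. Hence G1 ≅ G2.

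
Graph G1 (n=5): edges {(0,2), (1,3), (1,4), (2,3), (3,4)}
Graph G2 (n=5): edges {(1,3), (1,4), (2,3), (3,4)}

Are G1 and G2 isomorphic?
No, not isomorphic

The graphs are NOT isomorphic.

Counting edges: G1 has 5 edge(s); G2 has 4 edge(s).
Edge count is an isomorphism invariant (a bijection on vertices induces a bijection on edges), so differing edge counts rule out isomorphism.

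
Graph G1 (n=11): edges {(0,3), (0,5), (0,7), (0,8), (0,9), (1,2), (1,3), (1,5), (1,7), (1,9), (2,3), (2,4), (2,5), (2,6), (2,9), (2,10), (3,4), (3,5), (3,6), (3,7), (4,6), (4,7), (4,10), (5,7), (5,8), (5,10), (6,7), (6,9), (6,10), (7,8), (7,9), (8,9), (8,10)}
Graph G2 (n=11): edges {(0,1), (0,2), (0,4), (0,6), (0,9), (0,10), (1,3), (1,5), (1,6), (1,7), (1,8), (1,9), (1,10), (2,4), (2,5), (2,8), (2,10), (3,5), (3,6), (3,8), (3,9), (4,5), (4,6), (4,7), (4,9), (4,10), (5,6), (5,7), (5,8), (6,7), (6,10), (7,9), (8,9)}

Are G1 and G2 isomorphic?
Yes, isomorphic

The graphs are isomorphic.
One valid mapping φ: V(G1) → V(G2): 0→3, 1→7, 2→4, 3→6, 4→10, 5→5, 6→0, 7→1, 8→8, 9→9, 10→2

Verify φ preserves adjacency — for each edge of G1, its image is an edge of G2:
  (0,3) → (φ(0),φ(3)) = (3,6) ∈ E(G2) ✓
  (0,5) → (φ(0),φ(5)) = (3,5) ∈ E(G2) ✓
  (0,7) → (φ(0),φ(7)) = (1,3) ∈ E(G2) ✓
  (0,8) → (φ(0),φ(8)) = (3,8) ∈ E(G2) ✓
  (0,9) → (φ(0),φ(9)) = (3,9) ∈ E(G2) ✓
  (1,2) → (φ(1),φ(2)) = (4,7) ∈ E(G2) ✓
  (1,3) → (φ(1),φ(3)) = (6,7) ∈ E(G2) ✓
  (1,5) → (φ(1),φ(5)) = (5,7) ∈ E(G2) ✓
  (1,7) → (φ(1),φ(7)) = (1,7) ∈ E(G2) ✓
  (1,9) → (φ(1),φ(9)) = (7,9) ∈ E(G2) ✓
  (2,3) → (φ(2),φ(3)) = (4,6) ∈ E(G2) ✓
  (2,4) → (φ(2),φ(4)) = (4,10) ∈ E(G2) ✓
  (2,5) → (φ(2),φ(5)) = (4,5) ∈ E(G2) ✓
  (2,6) → (φ(2),φ(6)) = (0,4) ∈ E(G2) ✓
  (2,9) → (φ(2),φ(9)) = (4,9) ∈ E(G2) ✓
  (2,10) → (φ(2),φ(10)) = (2,4) ∈ E(G2) ✓
  (3,4) → (φ(3),φ(4)) = (6,10) ∈ E(G2) ✓
  (3,5) → (φ(3),φ(5)) = (5,6) ∈ E(G2) ✓
  (3,6) → (φ(3),φ(6)) = (0,6) ∈ E(G2) ✓
  (3,7) → (φ(3),φ(7)) = (1,6) ∈ E(G2) ✓
  (4,6) → (φ(4),φ(6)) = (0,10) ∈ E(G2) ✓
  (4,7) → (φ(4),φ(7)) = (1,10) ∈ E(G2) ✓
  (4,10) → (φ(4),φ(10)) = (2,10) ∈ E(G2) ✓
  (5,7) → (φ(5),φ(7)) = (1,5) ∈ E(G2) ✓
  (5,8) → (φ(5),φ(8)) = (5,8) ∈ E(G2) ✓
  (5,10) → (φ(5),φ(10)) = (2,5) ∈ E(G2) ✓
  (6,7) → (φ(6),φ(7)) = (0,1) ∈ E(G2) ✓
  (6,9) → (φ(6),φ(9)) = (0,9) ∈ E(G2) ✓
  (6,10) → (φ(6),φ(10)) = (0,2) ∈ E(G2) ✓
  (7,8) → (φ(7),φ(8)) = (1,8) ∈ E(G2) ✓
  (7,9) → (φ(7),φ(9)) = (1,9) ∈ E(G2) ✓
  (8,9) → (φ(8),φ(9)) = (8,9) ∈ E(G2) ✓
  (8,10) → (φ(8),φ(10)) = (2,8) ∈ E(G2) ✓
All 33 edges of G1 map to edges of G2, and |E(G1)| = |E(G2)| = 33, so φ is a bijection on edges as well as vertices. Hence G1 ≅ G2.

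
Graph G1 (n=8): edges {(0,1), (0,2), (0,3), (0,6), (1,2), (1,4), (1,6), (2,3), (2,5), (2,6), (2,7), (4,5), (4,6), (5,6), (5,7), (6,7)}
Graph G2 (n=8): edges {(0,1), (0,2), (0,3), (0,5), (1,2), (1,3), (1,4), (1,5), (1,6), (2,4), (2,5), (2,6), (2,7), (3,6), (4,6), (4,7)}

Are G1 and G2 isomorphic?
Yes, isomorphic

The graphs are isomorphic.
One valid mapping φ: V(G1) → V(G2): 0→4, 1→6, 2→2, 3→7, 4→3, 5→0, 6→1, 7→5

Verify φ preserves adjacency — for each edge of G1, its image is an edge of G2:
  (0,1) → (φ(0),φ(1)) = (4,6) ∈ E(G2) ✓
  (0,2) → (φ(0),φ(2)) = (2,4) ∈ E(G2) ✓
  (0,3) → (φ(0),φ(3)) = (4,7) ∈ E(G2) ✓
  (0,6) → (φ(0),φ(6)) = (1,4) ∈ E(G2) ✓
  (1,2) → (φ(1),φ(2)) = (2,6) ∈ E(G2) ✓
  (1,4) → (φ(1),φ(4)) = (3,6) ∈ E(G2) ✓
  (1,6) → (φ(1),φ(6)) = (1,6) ∈ E(G2) ✓
  (2,3) → (φ(2),φ(3)) = (2,7) ∈ E(G2) ✓
  (2,5) → (φ(2),φ(5)) = (0,2) ∈ E(G2) ✓
  (2,6) → (φ(2),φ(6)) = (1,2) ∈ E(G2) ✓
  (2,7) → (φ(2),φ(7)) = (2,5) ∈ E(G2) ✓
  (4,5) → (φ(4),φ(5)) = (0,3) ∈ E(G2) ✓
  (4,6) → (φ(4),φ(6)) = (1,3) ∈ E(G2) ✓
  (5,6) → (φ(5),φ(6)) = (0,1) ∈ E(G2) ✓
  (5,7) → (φ(5),φ(7)) = (0,5) ∈ E(G2) ✓
  (6,7) → (φ(6),φ(7)) = (1,5) ∈ E(G2) ✓
All 16 edges of G1 map to edges of G2, and |E(G1)| = |E(G2)| = 16, so φ is a bijection on edges as well as vertices. Hence G1 ≅ G2.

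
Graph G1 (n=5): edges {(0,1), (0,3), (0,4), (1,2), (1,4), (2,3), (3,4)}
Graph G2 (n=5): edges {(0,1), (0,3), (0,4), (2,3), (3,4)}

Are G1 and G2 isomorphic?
No, not isomorphic

The graphs are NOT isomorphic.

Counting edges: G1 has 7 edge(s); G2 has 5 edge(s).
Edge count is an isomorphism invariant (a bijection on vertices induces a bijection on edges), so differing edge counts rule out isomorphism.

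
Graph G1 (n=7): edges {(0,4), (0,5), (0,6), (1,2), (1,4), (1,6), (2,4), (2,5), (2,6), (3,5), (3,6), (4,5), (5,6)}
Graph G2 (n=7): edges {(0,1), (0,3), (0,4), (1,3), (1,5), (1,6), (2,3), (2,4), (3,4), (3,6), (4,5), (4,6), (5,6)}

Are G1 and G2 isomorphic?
Yes, isomorphic

The graphs are isomorphic.
One valid mapping φ: V(G1) → V(G2): 0→0, 1→5, 2→6, 3→2, 4→1, 5→3, 6→4

Verify φ preserves adjacency — for each edge of G1, its image is an edge of G2:
  (0,4) → (φ(0),φ(4)) = (0,1) ∈ E(G2) ✓
  (0,5) → (φ(0),φ(5)) = (0,3) ∈ E(G2) ✓
  (0,6) → (φ(0),φ(6)) = (0,4) ∈ E(G2) ✓
  (1,2) → (φ(1),φ(2)) = (5,6) ∈ E(G2) ✓
  (1,4) → (φ(1),φ(4)) = (1,5) ∈ E(G2) ✓
  (1,6) → (φ(1),φ(6)) = (4,5) ∈ E(G2) ✓
  (2,4) → (φ(2),φ(4)) = (1,6) ∈ E(G2) ✓
  (2,5) → (φ(2),φ(5)) = (3,6) ∈ E(G2) ✓
  (2,6) → (φ(2),φ(6)) = (4,6) ∈ E(G2) ✓
  (3,5) → (φ(3),φ(5)) = (2,3) ∈ E(G2) ✓
  (3,6) → (φ(3),φ(6)) = (2,4) ∈ E(G2) ✓
  (4,5) → (φ(4),φ(5)) = (1,3) ∈ E(G2) ✓
  (5,6) → (φ(5),φ(6)) = (3,4) ∈ E(G2) ✓
All 13 edges of G1 map to edges of G2, and |E(G1)| = |E(G2)| = 13, so φ is a bijection on edges as well as vertices. Hence G1 ≅ G2.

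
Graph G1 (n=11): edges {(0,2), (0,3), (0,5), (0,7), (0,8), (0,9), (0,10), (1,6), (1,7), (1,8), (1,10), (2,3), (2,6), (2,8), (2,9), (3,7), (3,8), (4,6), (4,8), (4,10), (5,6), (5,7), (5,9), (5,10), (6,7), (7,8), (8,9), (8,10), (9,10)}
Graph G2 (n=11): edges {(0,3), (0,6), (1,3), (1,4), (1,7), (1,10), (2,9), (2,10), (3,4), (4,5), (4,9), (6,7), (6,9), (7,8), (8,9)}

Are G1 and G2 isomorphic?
No, not isomorphic

The graphs are NOT isomorphic.

Counting triangles (3-cliques): G1 has 22, G2 has 1.
Triangle count is an isomorphism invariant, so differing triangle counts rule out isomorphism.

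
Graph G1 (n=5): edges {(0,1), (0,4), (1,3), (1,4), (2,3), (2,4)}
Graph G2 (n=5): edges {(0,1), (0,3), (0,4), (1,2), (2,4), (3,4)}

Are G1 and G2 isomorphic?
Yes, isomorphic

The graphs are isomorphic.
One valid mapping φ: V(G1) → V(G2): 0→3, 1→0, 2→2, 3→1, 4→4

Verify φ preserves adjacency — for each edge of G1, its image is an edge of G2:
  (0,1) → (φ(0),φ(1)) = (0,3) ∈ E(G2) ✓
  (0,4) → (φ(0),φ(4)) = (3,4) ∈ E(G2) ✓
  (1,3) → (φ(1),φ(3)) = (0,1) ∈ E(G2) ✓
  (1,4) → (φ(1),φ(4)) = (0,4) ∈ E(G2) ✓
  (2,3) → (φ(2),φ(3)) = (1,2) ∈ E(G2) ✓
  (2,4) → (φ(2),φ(4)) = (2,4) ∈ E(G2) ✓
All 6 edges of G1 map to edges of G2, and |E(G1)| = |E(G2)| = 6, so φ is a bijection on edges as well as vertices. Hence G1 ≅ G2.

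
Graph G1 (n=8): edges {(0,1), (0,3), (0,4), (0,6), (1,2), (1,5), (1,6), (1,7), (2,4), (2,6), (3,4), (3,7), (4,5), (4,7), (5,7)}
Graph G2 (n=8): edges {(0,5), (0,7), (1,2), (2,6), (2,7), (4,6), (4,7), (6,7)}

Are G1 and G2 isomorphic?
No, not isomorphic

The graphs are NOT isomorphic.

Connected components of G1: 1 component(s) with vertex sets [[0, 1, 2, 3, 4, 5, 6, 7]], sizes [8].
Connected components of G2: 2 component(s) with vertex sets [[3], [0, 1, 2, 4, 5, 6, 7]], sizes [1, 7].
The number of connected components (and the multiset of component sizes) is an isomorphism invariant — an isomorphism maps each component of G1 bijectively onto a component of G2. Since G1 has 1 component(s) and G2 has 2, they cannot be isomorphic.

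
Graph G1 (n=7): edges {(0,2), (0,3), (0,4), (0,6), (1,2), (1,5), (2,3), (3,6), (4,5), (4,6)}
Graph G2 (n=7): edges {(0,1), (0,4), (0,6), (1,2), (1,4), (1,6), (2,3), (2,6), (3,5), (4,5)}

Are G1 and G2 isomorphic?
Yes, isomorphic

The graphs are isomorphic.
One valid mapping φ: V(G1) → V(G2): 0→1, 1→5, 2→4, 3→0, 4→2, 5→3, 6→6

Verify φ preserves adjacency — for each edge of G1, its image is an edge of G2:
  (0,2) → (φ(0),φ(2)) = (1,4) ∈ E(G2) ✓
  (0,3) → (φ(0),φ(3)) = (0,1) ∈ E(G2) ✓
  (0,4) → (φ(0),φ(4)) = (1,2) ∈ E(G2) ✓
  (0,6) → (φ(0),φ(6)) = (1,6) ∈ E(G2) ✓
  (1,2) → (φ(1),φ(2)) = (4,5) ∈ E(G2) ✓
  (1,5) → (φ(1),φ(5)) = (3,5) ∈ E(G2) ✓
  (2,3) → (φ(2),φ(3)) = (0,4) ∈ E(G2) ✓
  (3,6) → (φ(3),φ(6)) = (0,6) ∈ E(G2) ✓
  (4,5) → (φ(4),φ(5)) = (2,3) ∈ E(G2) ✓
  (4,6) → (φ(4),φ(6)) = (2,6) ∈ E(G2) ✓
All 10 edges of G1 map to edges of G2, and |E(G1)| = |E(G2)| = 10, so φ is a bijection on edges as well as vertices. Hence G1 ≅ G2.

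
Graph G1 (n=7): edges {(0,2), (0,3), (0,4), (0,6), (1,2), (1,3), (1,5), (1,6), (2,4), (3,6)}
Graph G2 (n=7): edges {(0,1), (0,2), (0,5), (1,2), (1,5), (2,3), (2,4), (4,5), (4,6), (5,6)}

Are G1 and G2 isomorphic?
Yes, isomorphic

The graphs are isomorphic.
One valid mapping φ: V(G1) → V(G2): 0→5, 1→2, 2→4, 3→0, 4→6, 5→3, 6→1

Verify φ preserves adjacency — for each edge of G1, its image is an edge of G2:
  (0,2) → (φ(0),φ(2)) = (4,5) ∈ E(G2) ✓
  (0,3) → (φ(0),φ(3)) = (0,5) ∈ E(G2) ✓
  (0,4) → (φ(0),φ(4)) = (5,6) ∈ E(G2) ✓
  (0,6) → (φ(0),φ(6)) = (1,5) ∈ E(G2) ✓
  (1,2) → (φ(1),φ(2)) = (2,4) ∈ E(G2) ✓
  (1,3) → (φ(1),φ(3)) = (0,2) ∈ E(G2) ✓
  (1,5) → (φ(1),φ(5)) = (2,3) ∈ E(G2) ✓
  (1,6) → (φ(1),φ(6)) = (1,2) ∈ E(G2) ✓
  (2,4) → (φ(2),φ(4)) = (4,6) ∈ E(G2) ✓
  (3,6) → (φ(3),φ(6)) = (0,1) ∈ E(G2) ✓
All 10 edges of G1 map to edges of G2, and |E(G1)| = |E(G2)| = 10, so φ is a bijection on edges as well as vertices. Hence G1 ≅ G2.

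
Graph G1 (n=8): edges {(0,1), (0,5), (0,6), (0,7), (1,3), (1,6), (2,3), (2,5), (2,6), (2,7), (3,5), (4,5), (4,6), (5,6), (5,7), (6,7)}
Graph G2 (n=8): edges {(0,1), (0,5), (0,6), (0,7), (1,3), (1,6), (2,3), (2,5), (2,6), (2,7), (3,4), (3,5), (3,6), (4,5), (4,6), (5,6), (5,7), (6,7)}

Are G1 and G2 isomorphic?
No, not isomorphic

The graphs are NOT isomorphic.

Counting edges: G1 has 16 edge(s); G2 has 18 edge(s).
Edge count is an isomorphism invariant (a bijection on vertices induces a bijection on edges), so differing edge counts rule out isomorphism.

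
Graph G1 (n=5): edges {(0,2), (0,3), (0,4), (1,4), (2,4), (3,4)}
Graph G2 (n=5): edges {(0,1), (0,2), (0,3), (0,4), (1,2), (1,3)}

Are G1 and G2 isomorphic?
Yes, isomorphic

The graphs are isomorphic.
One valid mapping φ: V(G1) → V(G2): 0→1, 1→4, 2→2, 3→3, 4→0

Verify φ preserves adjacency — for each edge of G1, its image is an edge of G2:
  (0,2) → (φ(0),φ(2)) = (1,2) ∈ E(G2) ✓
  (0,3) → (φ(0),φ(3)) = (1,3) ∈ E(G2) ✓
  (0,4) → (φ(0),φ(4)) = (0,1) ∈ E(G2) ✓
  (1,4) → (φ(1),φ(4)) = (0,4) ∈ E(G2) ✓
  (2,4) → (φ(2),φ(4)) = (0,2) ∈ E(G2) ✓
  (3,4) → (φ(3),φ(4)) = (0,3) ∈ E(G2) ✓
All 6 edges of G1 map to edges of G2, and |E(G1)| = |E(G2)| = 6, so φ is a bijection on edges as well as vertices. Hence G1 ≅ G2.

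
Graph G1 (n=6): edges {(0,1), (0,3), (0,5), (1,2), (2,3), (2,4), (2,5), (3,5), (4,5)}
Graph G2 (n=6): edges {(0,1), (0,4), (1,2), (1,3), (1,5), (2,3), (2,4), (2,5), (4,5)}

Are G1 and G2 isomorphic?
Yes, isomorphic

The graphs are isomorphic.
One valid mapping φ: V(G1) → V(G2): 0→4, 1→0, 2→1, 3→5, 4→3, 5→2

Verify φ preserves adjacency — for each edge of G1, its image is an edge of G2:
  (0,1) → (φ(0),φ(1)) = (0,4) ∈ E(G2) ✓
  (0,3) → (φ(0),φ(3)) = (4,5) ∈ E(G2) ✓
  (0,5) → (φ(0),φ(5)) = (2,4) ∈ E(G2) ✓
  (1,2) → (φ(1),φ(2)) = (0,1) ∈ E(G2) ✓
  (2,3) → (φ(2),φ(3)) = (1,5) ∈ E(G2) ✓
  (2,4) → (φ(2),φ(4)) = (1,3) ∈ E(G2) ✓
  (2,5) → (φ(2),φ(5)) = (1,2) ∈ E(G2) ✓
  (3,5) → (φ(3),φ(5)) = (2,5) ∈ E(G2) ✓
  (4,5) → (φ(4),φ(5)) = (2,3) ∈ E(G2) ✓
All 9 edges of G1 map to edges of G2, and |E(G1)| = |E(G2)| = 9, so φ is a bijection on edges as well as vertices. Hence G1 ≅ G2.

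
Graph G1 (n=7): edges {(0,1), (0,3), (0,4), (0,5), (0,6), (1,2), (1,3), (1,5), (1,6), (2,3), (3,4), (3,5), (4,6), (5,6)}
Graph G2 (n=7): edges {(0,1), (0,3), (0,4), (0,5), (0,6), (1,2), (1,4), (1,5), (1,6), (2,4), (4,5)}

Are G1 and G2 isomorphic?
No, not isomorphic

The graphs are NOT isomorphic.

Counting triangles (3-cliques): G1 has 10, G2 has 6.
Triangle count is an isomorphism invariant, so differing triangle counts rule out isomorphism.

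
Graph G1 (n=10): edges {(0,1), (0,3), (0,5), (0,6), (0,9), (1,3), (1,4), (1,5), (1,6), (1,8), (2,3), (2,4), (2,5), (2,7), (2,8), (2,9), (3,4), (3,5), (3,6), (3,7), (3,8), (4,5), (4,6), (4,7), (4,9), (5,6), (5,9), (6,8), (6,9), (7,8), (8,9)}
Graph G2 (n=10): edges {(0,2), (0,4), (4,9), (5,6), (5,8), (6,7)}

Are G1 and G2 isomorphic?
No, not isomorphic

The graphs are NOT isomorphic.

Connected components of G1: 1 component(s) with vertex sets [[0, 1, 2, 3, 4, 5, 6, 7, 8, 9]], sizes [10].
Connected components of G2: 4 component(s) with vertex sets [[1], [3], [0, 2, 4, 9], [5, 6, 7, 8]], sizes [1, 1, 4, 4].
The number of connected components (and the multiset of component sizes) is an isomorphism invariant — an isomorphism maps each component of G1 bijectively onto a component of G2. Since G1 has 1 component(s) and G2 has 4, they cannot be isomorphic.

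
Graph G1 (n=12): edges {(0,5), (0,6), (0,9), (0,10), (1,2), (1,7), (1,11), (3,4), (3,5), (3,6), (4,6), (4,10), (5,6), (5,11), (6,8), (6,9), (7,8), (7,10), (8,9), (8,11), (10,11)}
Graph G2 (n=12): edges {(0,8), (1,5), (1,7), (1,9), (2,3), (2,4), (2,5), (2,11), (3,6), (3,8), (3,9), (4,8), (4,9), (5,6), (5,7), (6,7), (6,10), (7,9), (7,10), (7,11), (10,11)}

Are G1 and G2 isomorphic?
Yes, isomorphic

The graphs are isomorphic.
One valid mapping φ: V(G1) → V(G2): 0→5, 1→8, 2→0, 3→10, 4→11, 5→6, 6→7, 7→4, 8→9, 9→1, 10→2, 11→3

Verify φ preserves adjacency — for each edge of G1, its image is an edge of G2:
  (0,5) → (φ(0),φ(5)) = (5,6) ∈ E(G2) ✓
  (0,6) → (φ(0),φ(6)) = (5,7) ∈ E(G2) ✓
  (0,9) → (φ(0),φ(9)) = (1,5) ∈ E(G2) ✓
  (0,10) → (φ(0),φ(10)) = (2,5) ∈ E(G2) ✓
  (1,2) → (φ(1),φ(2)) = (0,8) ∈ E(G2) ✓
  (1,7) → (φ(1),φ(7)) = (4,8) ∈ E(G2) ✓
  (1,11) → (φ(1),φ(11)) = (3,8) ∈ E(G2) ✓
  (3,4) → (φ(3),φ(4)) = (10,11) ∈ E(G2) ✓
  (3,5) → (φ(3),φ(5)) = (6,10) ∈ E(G2) ✓
  (3,6) → (φ(3),φ(6)) = (7,10) ∈ E(G2) ✓
  (4,6) → (φ(4),φ(6)) = (7,11) ∈ E(G2) ✓
  (4,10) → (φ(4),φ(10)) = (2,11) ∈ E(G2) ✓
  (5,6) → (φ(5),φ(6)) = (6,7) ∈ E(G2) ✓
  (5,11) → (φ(5),φ(11)) = (3,6) ∈ E(G2) ✓
  (6,8) → (φ(6),φ(8)) = (7,9) ∈ E(G2) ✓
  (6,9) → (φ(6),φ(9)) = (1,7) ∈ E(G2) ✓
  (7,8) → (φ(7),φ(8)) = (4,9) ∈ E(G2) ✓
  (7,10) → (φ(7),φ(10)) = (2,4) ∈ E(G2) ✓
  (8,9) → (φ(8),φ(9)) = (1,9) ∈ E(G2) ✓
  (8,11) → (φ(8),φ(11)) = (3,9) ∈ E(G2) ✓
  (10,11) → (φ(10),φ(11)) = (2,3) ∈ E(G2) ✓
All 21 edges of G1 map to edges of G2, and |E(G1)| = |E(G2)| = 21, so φ is a bijection on edges as well as vertices. Hence G1 ≅ G2.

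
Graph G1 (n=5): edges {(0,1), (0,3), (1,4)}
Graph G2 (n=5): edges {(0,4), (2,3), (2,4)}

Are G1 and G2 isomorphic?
Yes, isomorphic

The graphs are isomorphic.
One valid mapping φ: V(G1) → V(G2): 0→2, 1→4, 2→1, 3→3, 4→0

Verify φ preserves adjacency — for each edge of G1, its image is an edge of G2:
  (0,1) → (φ(0),φ(1)) = (2,4) ∈ E(G2) ✓
  (0,3) → (φ(0),φ(3)) = (2,3) ∈ E(G2) ✓
  (1,4) → (φ(1),φ(4)) = (0,4) ∈ E(G2) ✓
All 3 edges of G1 map to edges of G2, and |E(G1)| = |E(G2)| = 3, so φ is a bijection on edges as well as vertices. Hence G1 ≅ G2.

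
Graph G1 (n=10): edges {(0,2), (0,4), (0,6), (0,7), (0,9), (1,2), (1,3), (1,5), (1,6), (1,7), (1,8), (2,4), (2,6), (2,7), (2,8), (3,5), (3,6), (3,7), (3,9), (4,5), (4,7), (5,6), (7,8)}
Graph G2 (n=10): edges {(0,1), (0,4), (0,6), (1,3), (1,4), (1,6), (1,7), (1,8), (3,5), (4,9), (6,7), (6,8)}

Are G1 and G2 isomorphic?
No, not isomorphic

The graphs are NOT isomorphic.

Connected components of G1: 1 component(s) with vertex sets [[0, 1, 2, 3, 4, 5, 6, 7, 8, 9]], sizes [10].
Connected components of G2: 2 component(s) with vertex sets [[2], [0, 1, 3, 4, 5, 6, 7, 8, 9]], sizes [1, 9].
The number of connected components (and the multiset of component sizes) is an isomorphism invariant — an isomorphism maps each component of G1 bijectively onto a component of G2. Since G1 has 1 component(s) and G2 has 2, they cannot be isomorphic.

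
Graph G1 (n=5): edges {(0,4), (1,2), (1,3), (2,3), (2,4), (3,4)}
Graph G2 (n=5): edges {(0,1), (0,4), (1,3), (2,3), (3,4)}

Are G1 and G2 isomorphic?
No, not isomorphic

The graphs are NOT isomorphic.

Counting triangles (3-cliques): G1 has 2, G2 has 0.
Triangle count is an isomorphism invariant, so differing triangle counts rule out isomorphism.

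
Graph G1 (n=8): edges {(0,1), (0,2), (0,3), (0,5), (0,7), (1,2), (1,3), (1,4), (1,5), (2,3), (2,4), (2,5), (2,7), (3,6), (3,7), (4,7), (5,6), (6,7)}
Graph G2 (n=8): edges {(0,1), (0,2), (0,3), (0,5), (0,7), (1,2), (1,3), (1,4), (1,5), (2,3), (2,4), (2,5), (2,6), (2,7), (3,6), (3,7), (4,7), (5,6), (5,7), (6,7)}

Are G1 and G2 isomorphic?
No, not isomorphic

The graphs are NOT isomorphic.

Counting edges: G1 has 18 edge(s); G2 has 20 edge(s).
Edge count is an isomorphism invariant (a bijection on vertices induces a bijection on edges), so differing edge counts rule out isomorphism.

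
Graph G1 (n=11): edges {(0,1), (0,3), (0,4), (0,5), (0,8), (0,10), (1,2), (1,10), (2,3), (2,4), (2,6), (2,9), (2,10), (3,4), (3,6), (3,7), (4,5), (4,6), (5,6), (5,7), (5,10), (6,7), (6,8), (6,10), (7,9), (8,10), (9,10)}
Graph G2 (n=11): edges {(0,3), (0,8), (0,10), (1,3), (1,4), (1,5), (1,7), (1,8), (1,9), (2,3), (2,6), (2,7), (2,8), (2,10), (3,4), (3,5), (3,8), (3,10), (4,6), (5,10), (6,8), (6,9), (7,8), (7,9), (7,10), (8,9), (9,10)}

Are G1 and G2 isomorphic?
Yes, isomorphic

The graphs are isomorphic.
One valid mapping φ: V(G1) → V(G2): 0→10, 1→5, 2→1, 3→9, 4→7, 5→2, 6→8, 7→6, 8→0, 9→4, 10→3

Verify φ preserves adjacency — for each edge of G1, its image is an edge of G2:
  (0,1) → (φ(0),φ(1)) = (5,10) ∈ E(G2) ✓
  (0,3) → (φ(0),φ(3)) = (9,10) ∈ E(G2) ✓
  (0,4) → (φ(0),φ(4)) = (7,10) ∈ E(G2) ✓
  (0,5) → (φ(0),φ(5)) = (2,10) ∈ E(G2) ✓
  (0,8) → (φ(0),φ(8)) = (0,10) ∈ E(G2) ✓
  (0,10) → (φ(0),φ(10)) = (3,10) ∈ E(G2) ✓
  (1,2) → (φ(1),φ(2)) = (1,5) ∈ E(G2) ✓
  (1,10) → (φ(1),φ(10)) = (3,5) ∈ E(G2) ✓
  (2,3) → (φ(2),φ(3)) = (1,9) ∈ E(G2) ✓
  (2,4) → (φ(2),φ(4)) = (1,7) ∈ E(G2) ✓
  (2,6) → (φ(2),φ(6)) = (1,8) ∈ E(G2) ✓
  (2,9) → (φ(2),φ(9)) = (1,4) ∈ E(G2) ✓
  (2,10) → (φ(2),φ(10)) = (1,3) ∈ E(G2) ✓
  (3,4) → (φ(3),φ(4)) = (7,9) ∈ E(G2) ✓
  (3,6) → (φ(3),φ(6)) = (8,9) ∈ E(G2) ✓
  (3,7) → (φ(3),φ(7)) = (6,9) ∈ E(G2) ✓
  (4,5) → (φ(4),φ(5)) = (2,7) ∈ E(G2) ✓
  (4,6) → (φ(4),φ(6)) = (7,8) ∈ E(G2) ✓
  (5,6) → (φ(5),φ(6)) = (2,8) ∈ E(G2) ✓
  (5,7) → (φ(5),φ(7)) = (2,6) ∈ E(G2) ✓
  (5,10) → (φ(5),φ(10)) = (2,3) ∈ E(G2) ✓
  (6,7) → (φ(6),φ(7)) = (6,8) ∈ E(G2) ✓
  (6,8) → (φ(6),φ(8)) = (0,8) ∈ E(G2) ✓
  (6,10) → (φ(6),φ(10)) = (3,8) ∈ E(G2) ✓
  (7,9) → (φ(7),φ(9)) = (4,6) ∈ E(G2) ✓
  (8,10) → (φ(8),φ(10)) = (0,3) ∈ E(G2) ✓
  (9,10) → (φ(9),φ(10)) = (3,4) ∈ E(G2) ✓
All 27 edges of G1 map to edges of G2, and |E(G1)| = |E(G2)| = 27, so φ is a bijection on edges as well as vertices. Hence G1 ≅ G2.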